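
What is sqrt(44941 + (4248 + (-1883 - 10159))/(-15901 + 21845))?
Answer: 97*sqrt(10546885)/1486 ≈ 211.99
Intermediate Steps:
sqrt(44941 + (4248 + (-1883 - 10159))/(-15901 + 21845)) = sqrt(44941 + (4248 - 12042)/5944) = sqrt(44941 - 7794*1/5944) = sqrt(44941 - 3897/2972) = sqrt(133560755/2972) = 97*sqrt(10546885)/1486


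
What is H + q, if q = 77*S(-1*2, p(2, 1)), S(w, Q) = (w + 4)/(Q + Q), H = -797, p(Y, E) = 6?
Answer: -4705/6 ≈ -784.17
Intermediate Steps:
S(w, Q) = (4 + w)/(2*Q) (S(w, Q) = (4 + w)/((2*Q)) = (4 + w)*(1/(2*Q)) = (4 + w)/(2*Q))
q = 77/6 (q = 77*((½)*(4 - 1*2)/6) = 77*((½)*(⅙)*(4 - 2)) = 77*((½)*(⅙)*2) = 77*(⅙) = 77/6 ≈ 12.833)
H + q = -797 + 77/6 = -4705/6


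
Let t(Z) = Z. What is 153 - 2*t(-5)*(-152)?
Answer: -1367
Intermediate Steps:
153 - 2*t(-5)*(-152) = 153 - 2*(-5)*(-152) = 153 + 10*(-152) = 153 - 1520 = -1367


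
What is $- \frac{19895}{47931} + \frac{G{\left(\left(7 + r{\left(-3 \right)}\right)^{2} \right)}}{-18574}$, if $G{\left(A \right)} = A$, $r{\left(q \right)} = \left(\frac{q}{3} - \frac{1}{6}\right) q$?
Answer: $- \frac{1499256491}{3561081576} \approx -0.42101$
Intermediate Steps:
$r{\left(q \right)} = q \left(- \frac{1}{6} + \frac{q}{3}\right)$ ($r{\left(q \right)} = \left(q \frac{1}{3} - \frac{1}{6}\right) q = \left(\frac{q}{3} - \frac{1}{6}\right) q = \left(- \frac{1}{6} + \frac{q}{3}\right) q = q \left(- \frac{1}{6} + \frac{q}{3}\right)$)
$- \frac{19895}{47931} + \frac{G{\left(\left(7 + r{\left(-3 \right)}\right)^{2} \right)}}{-18574} = - \frac{19895}{47931} + \frac{\left(7 + \frac{1}{6} \left(-3\right) \left(-1 + 2 \left(-3\right)\right)\right)^{2}}{-18574} = \left(-19895\right) \frac{1}{47931} + \left(7 + \frac{1}{6} \left(-3\right) \left(-1 - 6\right)\right)^{2} \left(- \frac{1}{18574}\right) = - \frac{19895}{47931} + \left(7 + \frac{1}{6} \left(-3\right) \left(-7\right)\right)^{2} \left(- \frac{1}{18574}\right) = - \frac{19895}{47931} + \left(7 + \frac{7}{2}\right)^{2} \left(- \frac{1}{18574}\right) = - \frac{19895}{47931} + \left(\frac{21}{2}\right)^{2} \left(- \frac{1}{18574}\right) = - \frac{19895}{47931} + \frac{441}{4} \left(- \frac{1}{18574}\right) = - \frac{19895}{47931} - \frac{441}{74296} = - \frac{1499256491}{3561081576}$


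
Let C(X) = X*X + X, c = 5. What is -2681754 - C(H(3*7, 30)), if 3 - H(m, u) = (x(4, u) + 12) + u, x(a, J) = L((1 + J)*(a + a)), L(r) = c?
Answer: -2683646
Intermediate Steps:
L(r) = 5
x(a, J) = 5
H(m, u) = -14 - u (H(m, u) = 3 - ((5 + 12) + u) = 3 - (17 + u) = 3 + (-17 - u) = -14 - u)
C(X) = X + X**2 (C(X) = X**2 + X = X + X**2)
-2681754 - C(H(3*7, 30)) = -2681754 - (-14 - 1*30)*(1 + (-14 - 1*30)) = -2681754 - (-14 - 30)*(1 + (-14 - 30)) = -2681754 - (-44)*(1 - 44) = -2681754 - (-44)*(-43) = -2681754 - 1*1892 = -2681754 - 1892 = -2683646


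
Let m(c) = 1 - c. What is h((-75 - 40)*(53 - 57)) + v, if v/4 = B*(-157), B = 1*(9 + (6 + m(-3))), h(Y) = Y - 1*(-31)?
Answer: -11441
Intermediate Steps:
h(Y) = 31 + Y (h(Y) = Y + 31 = 31 + Y)
B = 19 (B = 1*(9 + (6 + (1 - 1*(-3)))) = 1*(9 + (6 + (1 + 3))) = 1*(9 + (6 + 4)) = 1*(9 + 10) = 1*19 = 19)
v = -11932 (v = 4*(19*(-157)) = 4*(-2983) = -11932)
h((-75 - 40)*(53 - 57)) + v = (31 + (-75 - 40)*(53 - 57)) - 11932 = (31 - 115*(-4)) - 11932 = (31 + 460) - 11932 = 491 - 11932 = -11441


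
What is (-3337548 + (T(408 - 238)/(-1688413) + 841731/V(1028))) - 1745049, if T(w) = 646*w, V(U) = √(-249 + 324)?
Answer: -8581522958381/1688413 + 280577*√3/5 ≈ -4.9854e+6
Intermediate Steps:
V(U) = 5*√3 (V(U) = √75 = 5*√3)
(-3337548 + (T(408 - 238)/(-1688413) + 841731/V(1028))) - 1745049 = (-3337548 + ((646*(408 - 238))/(-1688413) + 841731/((5*√3)))) - 1745049 = (-3337548 + ((646*170)*(-1/1688413) + 841731*(√3/15))) - 1745049 = (-3337548 + (109820*(-1/1688413) + 280577*√3/5)) - 1745049 = (-3337548 + (-109820/1688413 + 280577*√3/5)) - 1745049 = (-5635159541144/1688413 + 280577*√3/5) - 1745049 = -8581522958381/1688413 + 280577*√3/5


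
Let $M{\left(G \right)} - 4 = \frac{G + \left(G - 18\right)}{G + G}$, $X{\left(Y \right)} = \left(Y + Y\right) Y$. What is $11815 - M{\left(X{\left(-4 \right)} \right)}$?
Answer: $\frac{377929}{32} \approx 11810.0$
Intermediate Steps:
$X{\left(Y \right)} = 2 Y^{2}$ ($X{\left(Y \right)} = 2 Y Y = 2 Y^{2}$)
$M{\left(G \right)} = 4 + \frac{-18 + 2 G}{2 G}$ ($M{\left(G \right)} = 4 + \frac{G + \left(G - 18\right)}{G + G} = 4 + \frac{G + \left(-18 + G\right)}{2 G} = 4 + \left(-18 + 2 G\right) \frac{1}{2 G} = 4 + \frac{-18 + 2 G}{2 G}$)
$11815 - M{\left(X{\left(-4 \right)} \right)} = 11815 - \left(5 - \frac{9}{2 \left(-4\right)^{2}}\right) = 11815 - \left(5 - \frac{9}{2 \cdot 16}\right) = 11815 - \left(5 - \frac{9}{32}\right) = 11815 - \frac{151}{32} = \frac{377929}{32}$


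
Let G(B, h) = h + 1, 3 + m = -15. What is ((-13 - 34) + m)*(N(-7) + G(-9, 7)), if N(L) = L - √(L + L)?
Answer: -65 + 65*I*√14 ≈ -65.0 + 243.21*I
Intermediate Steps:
m = -18 (m = -3 - 15 = -18)
G(B, h) = 1 + h
N(L) = L - √2*√L (N(L) = L - √(2*L) = L - √2*√L)
((-13 - 34) + m)*(N(-7) + G(-9, 7)) = ((-13 - 34) - 18)*((-7 - √2*√(-7)) + (1 + 7)) = (-47 - 18)*((-7 - √2*I*√7) + 8) = -65*((-7 - I*√14) + 8) = -65*(1 - I*√14) = -65 + 65*I*√14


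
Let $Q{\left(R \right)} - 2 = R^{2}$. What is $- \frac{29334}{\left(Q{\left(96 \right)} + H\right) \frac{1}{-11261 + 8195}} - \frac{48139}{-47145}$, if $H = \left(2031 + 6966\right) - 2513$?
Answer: $\frac{100973451499}{17625495} \approx 5728.8$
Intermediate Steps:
$Q{\left(R \right)} = 2 + R^{2}$
$H = 6484$ ($H = 8997 - 2513 = 6484$)
$- \frac{29334}{\left(Q{\left(96 \right)} + H\right) \frac{1}{-11261 + 8195}} - \frac{48139}{-47145} = - \frac{29334}{\left(\left(2 + 96^{2}\right) + 6484\right) \frac{1}{-11261 + 8195}} - \frac{48139}{-47145} = - \frac{29334}{\left(\left(2 + 9216\right) + 6484\right) \frac{1}{-3066}} - - \frac{6877}{6735} = - \frac{29334}{\left(9218 + 6484\right) \left(- \frac{1}{3066}\right)} + \frac{6877}{6735} = - \frac{29334}{15702 \left(- \frac{1}{3066}\right)} + \frac{6877}{6735} = - \frac{29334}{- \frac{2617}{511}} + \frac{6877}{6735} = \left(-29334\right) \left(- \frac{511}{2617}\right) + \frac{6877}{6735} = \frac{14989674}{2617} + \frac{6877}{6735} = \frac{100973451499}{17625495}$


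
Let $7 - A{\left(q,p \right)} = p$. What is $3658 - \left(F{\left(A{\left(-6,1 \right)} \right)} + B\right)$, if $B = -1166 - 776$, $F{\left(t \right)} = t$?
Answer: $5594$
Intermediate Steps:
$A{\left(q,p \right)} = 7 - p$
$B = -1942$
$3658 - \left(F{\left(A{\left(-6,1 \right)} \right)} + B\right) = 3658 - \left(\left(7 - 1\right) - 1942\right) = 3658 - \left(6 - 1942\right) = 3658 - -1936 = 3658 + 1936 = 5594$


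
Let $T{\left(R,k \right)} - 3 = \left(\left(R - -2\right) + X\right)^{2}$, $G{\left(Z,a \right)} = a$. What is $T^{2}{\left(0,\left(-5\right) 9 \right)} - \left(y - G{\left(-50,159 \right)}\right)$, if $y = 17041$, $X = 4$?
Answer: $-15361$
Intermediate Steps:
$T{\left(R,k \right)} = 3 + \left(6 + R\right)^{2}$ ($T{\left(R,k \right)} = 3 + \left(\left(R - -2\right) + 4\right)^{2} = 3 + \left(\left(R + 2\right) + 4\right)^{2} = 3 + \left(\left(2 + R\right) + 4\right)^{2} = 3 + \left(6 + R\right)^{2}$)
$T^{2}{\left(0,\left(-5\right) 9 \right)} - \left(y - G{\left(-50,159 \right)}\right) = \left(3 + \left(6 + 0\right)^{2}\right)^{2} + \left(159 - 17041\right) = \left(3 + 6^{2}\right)^{2} + \left(159 - 17041\right) = \left(3 + 36\right)^{2} - 16882 = 39^{2} - 16882 = 1521 - 16882 = -15361$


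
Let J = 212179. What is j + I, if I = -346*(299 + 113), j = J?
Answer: 69627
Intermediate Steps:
j = 212179
I = -142552 (I = -346*412 = -142552)
j + I = 212179 - 142552 = 69627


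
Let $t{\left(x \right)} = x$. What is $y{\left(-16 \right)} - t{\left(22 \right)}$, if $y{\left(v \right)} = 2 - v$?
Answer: $-4$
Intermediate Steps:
$y{\left(-16 \right)} - t{\left(22 \right)} = \left(2 - -16\right) - 22 = \left(2 + 16\right) - 22 = 18 - 22 = -4$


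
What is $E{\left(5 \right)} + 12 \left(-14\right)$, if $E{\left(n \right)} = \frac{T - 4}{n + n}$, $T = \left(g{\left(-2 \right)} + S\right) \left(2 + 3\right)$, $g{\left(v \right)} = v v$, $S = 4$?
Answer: $- \frac{822}{5} \approx -164.4$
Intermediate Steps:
$g{\left(v \right)} = v^{2}$
$T = 40$ ($T = \left(\left(-2\right)^{2} + 4\right) \left(2 + 3\right) = \left(4 + 4\right) 5 = 8 \cdot 5 = 40$)
$E{\left(n \right)} = \frac{18}{n}$ ($E{\left(n \right)} = \frac{40 - 4}{n + n} = \frac{36}{2 n} = 36 \frac{1}{2 n} = \frac{18}{n}$)
$E{\left(5 \right)} + 12 \left(-14\right) = \frac{18}{5} + 12 \left(-14\right) = 18 \cdot \frac{1}{5} - 168 = \frac{18}{5} - 168 = - \frac{822}{5}$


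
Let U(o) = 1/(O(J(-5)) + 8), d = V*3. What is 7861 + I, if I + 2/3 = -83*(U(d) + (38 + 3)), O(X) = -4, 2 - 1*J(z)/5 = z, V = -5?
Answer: 53239/12 ≈ 4436.6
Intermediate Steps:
J(z) = 10 - 5*z
d = -15 (d = -5*3 = -15)
U(o) = ¼ (U(o) = 1/(-4 + 8) = 1/4 = ¼)
I = -41093/12 (I = -⅔ - 83*(¼ + (38 + 3)) = -⅔ - 83*(¼ + 41) = -⅔ - 83*165/4 = -⅔ - 13695/4 = -41093/12 ≈ -3424.4)
7861 + I = 7861 - 41093/12 = 53239/12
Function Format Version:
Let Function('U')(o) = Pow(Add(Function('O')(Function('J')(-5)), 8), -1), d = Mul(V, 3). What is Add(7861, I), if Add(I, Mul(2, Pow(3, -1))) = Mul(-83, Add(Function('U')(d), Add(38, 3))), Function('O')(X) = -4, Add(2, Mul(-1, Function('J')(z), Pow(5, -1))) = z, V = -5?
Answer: Rational(53239, 12) ≈ 4436.6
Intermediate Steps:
Function('J')(z) = Add(10, Mul(-5, z))
d = -15 (d = Mul(-5, 3) = -15)
Function('U')(o) = Rational(1, 4) (Function('U')(o) = Pow(Add(-4, 8), -1) = Pow(4, -1) = Rational(1, 4))
I = Rational(-41093, 12) (I = Add(Rational(-2, 3), Mul(-83, Add(Rational(1, 4), Add(38, 3)))) = Add(Rational(-2, 3), Mul(-83, Add(Rational(1, 4), 41))) = Add(Rational(-2, 3), Mul(-83, Rational(165, 4))) = Add(Rational(-2, 3), Rational(-13695, 4)) = Rational(-41093, 12) ≈ -3424.4)
Add(7861, I) = Add(7861, Rational(-41093, 12)) = Rational(53239, 12)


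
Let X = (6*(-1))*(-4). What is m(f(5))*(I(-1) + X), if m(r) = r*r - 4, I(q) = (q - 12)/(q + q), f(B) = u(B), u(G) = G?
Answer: 1281/2 ≈ 640.50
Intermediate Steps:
f(B) = B
X = 24 (X = -6*(-4) = 24)
I(q) = (-12 + q)/(2*q) (I(q) = (-12 + q)/((2*q)) = (-12 + q)*(1/(2*q)) = (-12 + q)/(2*q))
m(r) = -4 + r**2 (m(r) = r**2 - 4 = -4 + r**2)
m(f(5))*(I(-1) + X) = (-4 + 5**2)*((1/2)*(-12 - 1)/(-1) + 24) = (-4 + 25)*((1/2)*(-1)*(-13) + 24) = 21*(13/2 + 24) = 21*(61/2) = 1281/2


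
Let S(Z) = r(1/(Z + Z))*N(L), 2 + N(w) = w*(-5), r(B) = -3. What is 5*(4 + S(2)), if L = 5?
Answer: 425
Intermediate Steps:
N(w) = -2 - 5*w (N(w) = -2 + w*(-5) = -2 - 5*w)
S(Z) = 81 (S(Z) = -3*(-2 - 5*5) = -3*(-2 - 25) = -3*(-27) = 81)
5*(4 + S(2)) = 5*(4 + 81) = 5*85 = 425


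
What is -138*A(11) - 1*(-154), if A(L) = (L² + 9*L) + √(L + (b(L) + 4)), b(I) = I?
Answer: -30206 - 138*√26 ≈ -30910.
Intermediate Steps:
A(L) = L² + √(4 + 2*L) + 9*L (A(L) = (L² + 9*L) + √(L + (L + 4)) = (L² + 9*L) + √(L + (4 + L)) = (L² + 9*L) + √(4 + 2*L) = L² + √(4 + 2*L) + 9*L)
-138*A(11) - 1*(-154) = -138*(11² + √(4 + 2*11) + 9*11) - 1*(-154) = -138*(121 + √(4 + 22) + 99) + 154 = -138*(121 + √26 + 99) + 154 = -138*(220 + √26) + 154 = (-30360 - 138*√26) + 154 = -30206 - 138*√26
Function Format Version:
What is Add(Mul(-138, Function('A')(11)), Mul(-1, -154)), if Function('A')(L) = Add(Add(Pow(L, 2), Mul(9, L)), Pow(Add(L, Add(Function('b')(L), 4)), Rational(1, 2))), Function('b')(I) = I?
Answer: Add(-30206, Mul(-138, Pow(26, Rational(1, 2)))) ≈ -30910.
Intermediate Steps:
Function('A')(L) = Add(Pow(L, 2), Pow(Add(4, Mul(2, L)), Rational(1, 2)), Mul(9, L)) (Function('A')(L) = Add(Add(Pow(L, 2), Mul(9, L)), Pow(Add(L, Add(L, 4)), Rational(1, 2))) = Add(Add(Pow(L, 2), Mul(9, L)), Pow(Add(L, Add(4, L)), Rational(1, 2))) = Add(Add(Pow(L, 2), Mul(9, L)), Pow(Add(4, Mul(2, L)), Rational(1, 2))) = Add(Pow(L, 2), Pow(Add(4, Mul(2, L)), Rational(1, 2)), Mul(9, L)))
Add(Mul(-138, Function('A')(11)), Mul(-1, -154)) = Add(Mul(-138, Add(Pow(11, 2), Pow(Add(4, Mul(2, 11)), Rational(1, 2)), Mul(9, 11))), Mul(-1, -154)) = Add(Mul(-138, Add(121, Pow(Add(4, 22), Rational(1, 2)), 99)), 154) = Add(Mul(-138, Add(121, Pow(26, Rational(1, 2)), 99)), 154) = Add(Mul(-138, Add(220, Pow(26, Rational(1, 2)))), 154) = Add(Add(-30360, Mul(-138, Pow(26, Rational(1, 2)))), 154) = Add(-30206, Mul(-138, Pow(26, Rational(1, 2))))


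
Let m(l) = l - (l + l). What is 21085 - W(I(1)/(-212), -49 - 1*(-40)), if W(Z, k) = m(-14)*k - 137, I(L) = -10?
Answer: 21348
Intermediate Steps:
m(l) = -l (m(l) = l - 2*l = -l)
W(Z, k) = -137 + 14*k (W(Z, k) = (-1*(-14))*k - 137 = 14*k - 137 = -137 + 14*k)
21085 - W(I(1)/(-212), -49 - 1*(-40)) = 21085 - (-137 + 14*(-49 - 1*(-40))) = 21085 - (-137 + 14*(-49 + 40)) = 21085 - (-137 + 14*(-9)) = 21085 - (-137 - 126) = 21085 - 1*(-263) = 21085 + 263 = 21348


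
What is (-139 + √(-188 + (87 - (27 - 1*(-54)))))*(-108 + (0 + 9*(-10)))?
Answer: 27522 - 198*I*√182 ≈ 27522.0 - 2671.2*I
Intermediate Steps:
(-139 + √(-188 + (87 - (27 - 1*(-54)))))*(-108 + (0 + 9*(-10))) = (-139 + √(-188 + (87 - (27 + 54))))*(-108 + (0 - 90)) = (-139 + √(-188 + (87 - 1*81)))*(-108 - 90) = (-139 + √(-188 + (87 - 81)))*(-198) = (-139 + √(-188 + 6))*(-198) = (-139 + √(-182))*(-198) = (-139 + I*√182)*(-198) = 27522 - 198*I*√182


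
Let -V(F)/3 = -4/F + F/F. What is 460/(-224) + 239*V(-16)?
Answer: -50305/56 ≈ -898.30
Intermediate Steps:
V(F) = -3 + 12/F (V(F) = -3*(-4/F + F/F) = -3*(-4/F + 1) = -3*(1 - 4/F) = -3 + 12/F)
460/(-224) + 239*V(-16) = 460/(-224) + 239*(-3 + 12/(-16)) = 460*(-1/224) + 239*(-3 + 12*(-1/16)) = -115/56 + 239*(-3 - ¾) = -115/56 + 239*(-15/4) = -115/56 - 3585/4 = -50305/56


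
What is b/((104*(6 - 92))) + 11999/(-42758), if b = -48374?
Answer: 490264109/95606888 ≈ 5.1279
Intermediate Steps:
b/((104*(6 - 92))) + 11999/(-42758) = -48374*1/(104*(6 - 92)) + 11999/(-42758) = -48374/(104*(-86)) + 11999*(-1/42758) = -48374/(-8944) - 11999/42758 = -48374*(-1/8944) - 11999/42758 = 24187/4472 - 11999/42758 = 490264109/95606888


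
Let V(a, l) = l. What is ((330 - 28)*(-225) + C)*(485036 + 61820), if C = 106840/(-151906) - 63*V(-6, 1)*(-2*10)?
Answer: -2770021955835440/75953 ≈ -3.6470e+10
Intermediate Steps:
C = 95647360/75953 (C = 106840/(-151906) - 63*1*(-2*10) = 106840*(-1/151906) - 63*(-20) = -53420/75953 - 1*(-1260) = -53420/75953 + 1260 = 95647360/75953 ≈ 1259.3)
((330 - 28)*(-225) + C)*(485036 + 61820) = ((330 - 28)*(-225) + 95647360/75953)*(485036 + 61820) = (302*(-225) + 95647360/75953)*546856 = (-67950 + 95647360/75953)*546856 = -5065358990/75953*546856 = -2770021955835440/75953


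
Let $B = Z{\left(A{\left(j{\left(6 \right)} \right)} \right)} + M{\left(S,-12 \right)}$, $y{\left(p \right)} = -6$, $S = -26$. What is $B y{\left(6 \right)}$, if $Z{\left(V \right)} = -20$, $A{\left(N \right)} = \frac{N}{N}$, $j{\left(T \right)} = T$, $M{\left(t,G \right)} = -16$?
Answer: $216$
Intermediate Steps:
$A{\left(N \right)} = 1$
$B = -36$ ($B = -20 - 16 = -36$)
$B y{\left(6 \right)} = \left(-36\right) \left(-6\right) = 216$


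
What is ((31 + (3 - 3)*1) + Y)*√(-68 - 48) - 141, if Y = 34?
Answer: -141 + 130*I*√29 ≈ -141.0 + 700.07*I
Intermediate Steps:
((31 + (3 - 3)*1) + Y)*√(-68 - 48) - 141 = ((31 + (3 - 3)*1) + 34)*√(-68 - 48) - 141 = ((31 + 0*1) + 34)*√(-116) - 141 = ((31 + 0) + 34)*(2*I*√29) - 141 = (31 + 34)*(2*I*√29) - 141 = 65*(2*I*√29) - 141 = 130*I*√29 - 141 = -141 + 130*I*√29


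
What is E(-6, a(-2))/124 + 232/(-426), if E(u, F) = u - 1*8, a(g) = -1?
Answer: -8683/13206 ≈ -0.65750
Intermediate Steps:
E(u, F) = -8 + u (E(u, F) = u - 8 = -8 + u)
E(-6, a(-2))/124 + 232/(-426) = (-8 - 6)/124 + 232/(-426) = -14*1/124 + 232*(-1/426) = -7/62 - 116/213 = -8683/13206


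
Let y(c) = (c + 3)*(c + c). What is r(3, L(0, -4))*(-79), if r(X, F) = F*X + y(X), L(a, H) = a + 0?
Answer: -2844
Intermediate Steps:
L(a, H) = a
y(c) = 2*c*(3 + c) (y(c) = (3 + c)*(2*c) = 2*c*(3 + c))
r(X, F) = F*X + 2*X*(3 + X)
r(3, L(0, -4))*(-79) = (3*(6 + 0 + 2*3))*(-79) = (3*(6 + 0 + 6))*(-79) = (3*12)*(-79) = 36*(-79) = -2844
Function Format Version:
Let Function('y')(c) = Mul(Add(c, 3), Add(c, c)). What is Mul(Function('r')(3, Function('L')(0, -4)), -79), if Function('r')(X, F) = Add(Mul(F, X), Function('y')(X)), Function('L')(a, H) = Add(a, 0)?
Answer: -2844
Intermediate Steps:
Function('L')(a, H) = a
Function('y')(c) = Mul(2, c, Add(3, c)) (Function('y')(c) = Mul(Add(3, c), Mul(2, c)) = Mul(2, c, Add(3, c)))
Function('r')(X, F) = Add(Mul(F, X), Mul(2, X, Add(3, X)))
Mul(Function('r')(3, Function('L')(0, -4)), -79) = Mul(Mul(3, Add(6, 0, Mul(2, 3))), -79) = Mul(Mul(3, Add(6, 0, 6)), -79) = Mul(Mul(3, 12), -79) = Mul(36, -79) = -2844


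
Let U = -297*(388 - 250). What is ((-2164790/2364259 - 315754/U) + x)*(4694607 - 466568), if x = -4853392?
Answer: -994224218824367165401609/48450759687 ≈ -2.0520e+13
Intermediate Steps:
U = -40986 (U = -297*138 = -40986)
((-2164790/2364259 - 315754/U) + x)*(4694607 - 466568) = ((-2164790/2364259 - 315754/(-40986)) - 4853392)*(4694607 - 466568) = ((-2164790*1/2364259 - 315754*(-1/40986)) - 4853392)*4228039 = ((-2164790/2364259 + 157877/20493) - 4853392)*4228039 = (328899076673/48450759687 - 4853392)*4228039 = -235150200559731631/48450759687*4228039 = -994224218824367165401609/48450759687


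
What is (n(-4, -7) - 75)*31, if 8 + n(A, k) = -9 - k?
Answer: -2635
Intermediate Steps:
n(A, k) = -17 - k (n(A, k) = -8 + (-9 - k) = -17 - k)
(n(-4, -7) - 75)*31 = ((-17 - 1*(-7)) - 75)*31 = ((-17 + 7) - 75)*31 = (-10 - 75)*31 = -85*31 = -2635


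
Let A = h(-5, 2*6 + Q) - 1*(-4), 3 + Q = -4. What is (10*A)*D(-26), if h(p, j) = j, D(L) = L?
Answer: -2340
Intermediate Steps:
Q = -7 (Q = -3 - 4 = -7)
A = 9 (A = (2*6 - 7) - 1*(-4) = (12 - 7) + 4 = 5 + 4 = 9)
(10*A)*D(-26) = (10*9)*(-26) = 90*(-26) = -2340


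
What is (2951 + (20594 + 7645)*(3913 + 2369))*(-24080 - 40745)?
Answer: -11499977623925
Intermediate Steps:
(2951 + (20594 + 7645)*(3913 + 2369))*(-24080 - 40745) = (2951 + 28239*6282)*(-64825) = (2951 + 177397398)*(-64825) = 177400349*(-64825) = -11499977623925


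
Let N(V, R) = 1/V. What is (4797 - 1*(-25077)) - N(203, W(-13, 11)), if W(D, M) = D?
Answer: 6064421/203 ≈ 29874.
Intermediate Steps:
(4797 - 1*(-25077)) - N(203, W(-13, 11)) = (4797 - 1*(-25077)) - 1/203 = (4797 + 25077) - 1*1/203 = 29874 - 1/203 = 6064421/203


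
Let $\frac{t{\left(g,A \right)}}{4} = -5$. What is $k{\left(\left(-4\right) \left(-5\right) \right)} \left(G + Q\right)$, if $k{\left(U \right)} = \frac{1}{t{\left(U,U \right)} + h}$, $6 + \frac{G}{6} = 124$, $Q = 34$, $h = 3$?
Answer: $- \frac{742}{17} \approx -43.647$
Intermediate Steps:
$t{\left(g,A \right)} = -20$ ($t{\left(g,A \right)} = 4 \left(-5\right) = -20$)
$G = 708$ ($G = -36 + 6 \cdot 124 = -36 + 744 = 708$)
$k{\left(U \right)} = - \frac{1}{17}$ ($k{\left(U \right)} = \frac{1}{-20 + 3} = \frac{1}{-17} = - \frac{1}{17}$)
$k{\left(\left(-4\right) \left(-5\right) \right)} \left(G + Q\right) = - \frac{708 + 34}{17} = \left(- \frac{1}{17}\right) 742 = - \frac{742}{17}$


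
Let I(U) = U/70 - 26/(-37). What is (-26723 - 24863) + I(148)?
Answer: -66800222/1295 ≈ -51583.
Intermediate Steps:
I(U) = 26/37 + U/70 (I(U) = U*(1/70) - 26*(-1/37) = U/70 + 26/37 = 26/37 + U/70)
(-26723 - 24863) + I(148) = (-26723 - 24863) + (26/37 + (1/70)*148) = -51586 + (26/37 + 74/35) = -51586 + 3648/1295 = -66800222/1295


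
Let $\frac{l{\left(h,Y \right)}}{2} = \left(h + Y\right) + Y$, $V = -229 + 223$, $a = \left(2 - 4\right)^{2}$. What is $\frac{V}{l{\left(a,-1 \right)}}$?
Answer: $- \frac{3}{2} \approx -1.5$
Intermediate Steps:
$a = 4$ ($a = \left(-2\right)^{2} = 4$)
$V = -6$
$l{\left(h,Y \right)} = 2 h + 4 Y$ ($l{\left(h,Y \right)} = 2 \left(\left(h + Y\right) + Y\right) = 2 \left(\left(Y + h\right) + Y\right) = 2 \left(h + 2 Y\right) = 2 h + 4 Y$)
$\frac{V}{l{\left(a,-1 \right)}} = - \frac{6}{2 \cdot 4 + 4 \left(-1\right)} = - \frac{6}{8 - 4} = - \frac{6}{4} = \left(-6\right) \frac{1}{4} = - \frac{3}{2}$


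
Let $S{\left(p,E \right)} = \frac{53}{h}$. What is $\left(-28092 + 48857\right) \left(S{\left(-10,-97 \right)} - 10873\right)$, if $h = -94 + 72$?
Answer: $- \frac{4968213135}{22} \approx -2.2583 \cdot 10^{8}$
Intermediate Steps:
$h = -22$
$S{\left(p,E \right)} = - \frac{53}{22}$ ($S{\left(p,E \right)} = \frac{53}{-22} = 53 \left(- \frac{1}{22}\right) = - \frac{53}{22}$)
$\left(-28092 + 48857\right) \left(S{\left(-10,-97 \right)} - 10873\right) = \left(-28092 + 48857\right) \left(- \frac{53}{22} - 10873\right) = 20765 \left(- \frac{239259}{22}\right) = - \frac{4968213135}{22}$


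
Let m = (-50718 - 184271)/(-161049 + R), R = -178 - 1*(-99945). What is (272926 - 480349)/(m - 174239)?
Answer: 1412366254/1186386601 ≈ 1.1905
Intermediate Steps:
R = 99767 (R = -178 + 99945 = 99767)
m = 234989/61282 (m = (-50718 - 184271)/(-161049 + 99767) = -234989/(-61282) = -234989*(-1/61282) = 234989/61282 ≈ 3.8346)
(272926 - 480349)/(m - 174239) = (272926 - 480349)/(234989/61282 - 174239) = -207423/(-10677479409/61282) = -207423*(-61282/10677479409) = 1412366254/1186386601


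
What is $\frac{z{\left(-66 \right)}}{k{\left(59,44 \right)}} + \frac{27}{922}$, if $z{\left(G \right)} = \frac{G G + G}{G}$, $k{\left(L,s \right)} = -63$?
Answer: $\frac{61631}{58086} \approx 1.061$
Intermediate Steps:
$z{\left(G \right)} = \frac{G + G^{2}}{G}$ ($z{\left(G \right)} = \frac{G^{2} + G}{G} = \frac{G + G^{2}}{G}$)
$\frac{z{\left(-66 \right)}}{k{\left(59,44 \right)}} + \frac{27}{922} = \frac{1 - 66}{-63} + \frac{27}{922} = \left(-65\right) \left(- \frac{1}{63}\right) + 27 \cdot \frac{1}{922} = \frac{65}{63} + \frac{27}{922} = \frac{61631}{58086}$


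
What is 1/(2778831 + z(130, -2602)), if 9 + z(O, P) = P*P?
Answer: 1/9549226 ≈ 1.0472e-7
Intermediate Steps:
z(O, P) = -9 + P**2 (z(O, P) = -9 + P*P = -9 + P**2)
1/(2778831 + z(130, -2602)) = 1/(2778831 + (-9 + (-2602)**2)) = 1/(2778831 + (-9 + 6770404)) = 1/(2778831 + 6770395) = 1/9549226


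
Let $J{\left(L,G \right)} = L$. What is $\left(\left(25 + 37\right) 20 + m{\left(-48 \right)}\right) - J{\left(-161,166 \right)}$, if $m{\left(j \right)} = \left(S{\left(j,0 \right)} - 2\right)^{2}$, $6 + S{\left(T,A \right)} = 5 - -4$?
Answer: $1402$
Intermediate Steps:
$S{\left(T,A \right)} = 3$ ($S{\left(T,A \right)} = -6 + \left(5 - -4\right) = -6 + \left(5 + 4\right) = -6 + 9 = 3$)
$m{\left(j \right)} = 1$ ($m{\left(j \right)} = \left(3 - 2\right)^{2} = 1^{2} = 1$)
$\left(\left(25 + 37\right) 20 + m{\left(-48 \right)}\right) - J{\left(-161,166 \right)} = \left(\left(25 + 37\right) 20 + 1\right) - -161 = \left(62 \cdot 20 + 1\right) + 161 = \left(1240 + 1\right) + 161 = 1241 + 161 = 1402$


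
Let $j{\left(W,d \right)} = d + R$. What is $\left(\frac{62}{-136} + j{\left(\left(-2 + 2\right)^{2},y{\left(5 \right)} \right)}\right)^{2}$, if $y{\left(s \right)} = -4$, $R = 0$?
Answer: $\frac{91809}{4624} \approx 19.855$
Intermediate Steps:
$j{\left(W,d \right)} = d$ ($j{\left(W,d \right)} = d + 0 = d$)
$\left(\frac{62}{-136} + j{\left(\left(-2 + 2\right)^{2},y{\left(5 \right)} \right)}\right)^{2} = \left(\frac{62}{-136} - 4\right)^{2} = \left(62 \left(- \frac{1}{136}\right) - 4\right)^{2} = \left(- \frac{31}{68} - 4\right)^{2} = \left(- \frac{303}{68}\right)^{2} = \frac{91809}{4624}$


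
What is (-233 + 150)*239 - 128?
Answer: -19965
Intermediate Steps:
(-233 + 150)*239 - 128 = -83*239 - 128 = -19837 - 128 = -19965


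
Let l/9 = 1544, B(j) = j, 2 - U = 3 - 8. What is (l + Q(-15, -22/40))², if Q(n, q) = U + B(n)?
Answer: 192876544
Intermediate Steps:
U = 7 (U = 2 - (3 - 8) = 2 - 1*(-5) = 2 + 5 = 7)
l = 13896 (l = 9*1544 = 13896)
Q(n, q) = 7 + n
(l + Q(-15, -22/40))² = (13896 + (7 - 15))² = (13896 - 8)² = 13888² = 192876544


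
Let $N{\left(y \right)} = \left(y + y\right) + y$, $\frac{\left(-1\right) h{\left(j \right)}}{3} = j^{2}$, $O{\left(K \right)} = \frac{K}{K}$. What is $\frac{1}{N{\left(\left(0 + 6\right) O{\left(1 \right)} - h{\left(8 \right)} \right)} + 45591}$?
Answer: $\frac{1}{46185} \approx 2.1652 \cdot 10^{-5}$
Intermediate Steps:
$O{\left(K \right)} = 1$
$h{\left(j \right)} = - 3 j^{2}$
$N{\left(y \right)} = 3 y$ ($N{\left(y \right)} = 2 y + y = 3 y$)
$\frac{1}{N{\left(\left(0 + 6\right) O{\left(1 \right)} - h{\left(8 \right)} \right)} + 45591} = \frac{1}{3 \left(\left(0 + 6\right) 1 - - 3 \cdot 8^{2}\right) + 45591} = \frac{1}{3 \left(6 \cdot 1 - \left(-3\right) 64\right) + 45591} = \frac{1}{3 \left(6 - -192\right) + 45591} = \frac{1}{3 \left(6 + 192\right) + 45591} = \frac{1}{3 \cdot 198 + 45591} = \frac{1}{594 + 45591} = \frac{1}{46185}$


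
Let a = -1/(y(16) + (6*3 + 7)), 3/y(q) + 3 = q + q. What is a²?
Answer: 841/529984 ≈ 0.0015868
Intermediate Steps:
y(q) = 3/(-3 + 2*q) (y(q) = 3/(-3 + (q + q)) = 3/(-3 + 2*q))
a = -29/728 (a = -1/(3/(-3 + 2*16) + (6*3 + 7)) = -1/(3/(-3 + 32) + (18 + 7)) = -1/(3/29 + 25) = -1/728/29 = -1*29/728 = -29/728 ≈ -0.039835)
a² = (-29/728)² = 841/529984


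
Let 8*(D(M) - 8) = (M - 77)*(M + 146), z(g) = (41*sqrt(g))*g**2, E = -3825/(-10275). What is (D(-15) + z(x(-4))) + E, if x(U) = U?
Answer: -410487/274 + 1312*I ≈ -1498.1 + 1312.0*I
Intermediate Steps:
E = 51/137 (E = -3825*(-1/10275) = 51/137 ≈ 0.37226)
z(g) = 41*g**(5/2)
D(M) = 8 + (-77 + M)*(146 + M)/8 (D(M) = 8 + ((M - 77)*(M + 146))/8 = 8 + ((-77 + M)*(146 + M))/8 = 8 + (-77 + M)*(146 + M)/8)
(D(-15) + z(x(-4))) + E = ((-5589/4 + (1/8)*(-15)**2 + (69/8)*(-15)) + 41*(-4)**(5/2)) + 51/137 = ((-5589/4 + (1/8)*225 - 1035/8) + 41*(32*I)) + 51/137 = ((-5589/4 + 225/8 - 1035/8) + 1312*I) + 51/137 = (-2997/2 + 1312*I) + 51/137 = -410487/274 + 1312*I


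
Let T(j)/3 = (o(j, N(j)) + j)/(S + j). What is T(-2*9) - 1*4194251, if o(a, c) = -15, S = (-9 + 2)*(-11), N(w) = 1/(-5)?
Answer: -247460908/59 ≈ -4.1943e+6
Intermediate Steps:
N(w) = -1/5
S = 77 (S = -7*(-11) = 77)
T(j) = 3*(-15 + j)/(77 + j) (T(j) = 3*((-15 + j)/(77 + j)) = 3*(-15 + j)/(77 + j))
T(-2*9) - 1*4194251 = 3*(-15 - 2*9)/(77 - 2*9) - 1*4194251 = 3*(-15 - 18)/(77 - 18) - 4194251 = 3*(-33)/59 - 4194251 = 3*(1/59)*(-33) - 4194251 = -99/59 - 4194251 = -247460908/59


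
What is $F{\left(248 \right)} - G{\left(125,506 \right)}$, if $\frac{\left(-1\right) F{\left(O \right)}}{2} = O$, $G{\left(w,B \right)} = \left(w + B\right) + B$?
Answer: $-1633$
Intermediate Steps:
$G{\left(w,B \right)} = w + 2 B$ ($G{\left(w,B \right)} = \left(B + w\right) + B = w + 2 B$)
$F{\left(O \right)} = - 2 O$
$F{\left(248 \right)} - G{\left(125,506 \right)} = \left(-2\right) 248 - \left(125 + 2 \cdot 506\right) = -496 - \left(125 + 1012\right) = -496 - 1137 = -1633$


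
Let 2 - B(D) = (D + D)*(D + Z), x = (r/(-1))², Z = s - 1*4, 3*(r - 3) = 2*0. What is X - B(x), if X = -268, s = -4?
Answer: -252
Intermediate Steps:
r = 3 (r = 3 + (2*0)/3 = 3 + (⅓)*0 = 3 + 0 = 3)
Z = -8 (Z = -4 - 1*4 = -4 - 4 = -8)
x = 9 (x = (3/(-1))² = (3*(-1))² = (-3)² = 9)
B(D) = 2 - 2*D*(-8 + D) (B(D) = 2 - (D + D)*(D - 8) = 2 - 2*D*(-8 + D))
X - B(x) = -268 - (2 - 2*9² + 16*9) = -268 - (2 - 2*81 + 144) = -268 - (2 - 162 + 144) = -268 - 1*(-16) = -268 + 16 = -252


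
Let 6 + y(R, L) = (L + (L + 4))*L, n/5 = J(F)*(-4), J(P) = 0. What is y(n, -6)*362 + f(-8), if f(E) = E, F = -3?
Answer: 15196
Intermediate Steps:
n = 0 (n = 5*(0*(-4)) = 5*0 = 0)
y(R, L) = -6 + L*(4 + 2*L) (y(R, L) = -6 + (L + (L + 4))*L = -6 + (L + (4 + L))*L = -6 + (4 + 2*L)*L = -6 + L*(4 + 2*L))
y(n, -6)*362 + f(-8) = (-6 + 2*(-6)² + 4*(-6))*362 - 8 = (-6 + 2*36 - 24)*362 - 8 = (-6 + 72 - 24)*362 - 8 = 42*362 - 8 = 15204 - 8 = 15196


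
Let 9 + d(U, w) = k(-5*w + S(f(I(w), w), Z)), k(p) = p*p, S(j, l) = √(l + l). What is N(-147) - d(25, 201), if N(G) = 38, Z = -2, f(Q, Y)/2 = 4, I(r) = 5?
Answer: -1009974 + 4020*I ≈ -1.01e+6 + 4020.0*I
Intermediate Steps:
f(Q, Y) = 8 (f(Q, Y) = 2*4 = 8)
S(j, l) = √2*√l (S(j, l) = √(2*l) = √2*√l)
k(p) = p²
d(U, w) = -9 + (-5*w + 2*I)² (d(U, w) = -9 + (-5*w + √2*√(-2))² = -9 + (-5*w + √2*(I*√2))² = -9 + (-5*w + 2*I)²)
N(-147) - d(25, 201) = 38 - (-9 + (-2*I + 5*201)²) = 38 - (-9 + (-2*I + 1005)²) = 38 - (-9 + (1005 - 2*I)²) = 38 + (9 - (1005 - 2*I)²) = 47 - (1005 - 2*I)²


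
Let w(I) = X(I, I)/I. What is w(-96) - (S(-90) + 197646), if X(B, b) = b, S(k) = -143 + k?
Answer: -197412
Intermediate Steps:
w(I) = 1 (w(I) = I/I = 1)
w(-96) - (S(-90) + 197646) = 1 - ((-143 - 90) + 197646) = 1 - (-233 + 197646) = 1 - 1*197413 = 1 - 197413 = -197412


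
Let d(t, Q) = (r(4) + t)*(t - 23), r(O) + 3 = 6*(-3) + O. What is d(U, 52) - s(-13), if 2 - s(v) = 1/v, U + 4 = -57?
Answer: 85149/13 ≈ 6549.9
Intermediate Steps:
U = -61 (U = -4 - 57 = -61)
r(O) = -21 + O (r(O) = -3 + (6*(-3) + O) = -3 + (-18 + O) = -21 + O)
s(v) = 2 - 1/v
d(t, Q) = (-23 + t)*(-17 + t) (d(t, Q) = ((-21 + 4) + t)*(t - 23) = (-17 + t)*(-23 + t) = (-23 + t)*(-17 + t))
d(U, 52) - s(-13) = (391 + (-61)² - 40*(-61)) - (2 - 1/(-13)) = (391 + 3721 + 2440) - (2 - 1*(-1/13)) = 6552 - (2 + 1/13) = 6552 - 1*27/13 = 6552 - 27/13 = 85149/13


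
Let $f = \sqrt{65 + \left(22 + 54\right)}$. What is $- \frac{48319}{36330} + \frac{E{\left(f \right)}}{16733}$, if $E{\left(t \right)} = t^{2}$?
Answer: $- \frac{803399297}{607909890} \approx -1.3216$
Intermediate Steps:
$f = \sqrt{141}$ ($f = \sqrt{65 + 76} = \sqrt{141} \approx 11.874$)
$- \frac{48319}{36330} + \frac{E{\left(f \right)}}{16733} = - \frac{48319}{36330} + \frac{\left(\sqrt{141}\right)^{2}}{16733} = \left(-48319\right) \frac{1}{36330} + 141 \cdot \frac{1}{16733} = - \frac{48319}{36330} + \frac{141}{16733} = - \frac{803399297}{607909890}$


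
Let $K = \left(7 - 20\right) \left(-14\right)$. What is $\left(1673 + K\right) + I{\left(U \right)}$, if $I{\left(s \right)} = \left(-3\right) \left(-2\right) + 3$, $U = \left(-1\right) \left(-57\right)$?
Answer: $1864$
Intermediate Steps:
$U = 57$
$K = 182$ ($K = \left(-13\right) \left(-14\right) = 182$)
$I{\left(s \right)} = 9$ ($I{\left(s \right)} = 6 + 3 = 9$)
$\left(1673 + K\right) + I{\left(U \right)} = \left(1673 + 182\right) + 9 = 1855 + 9 = 1864$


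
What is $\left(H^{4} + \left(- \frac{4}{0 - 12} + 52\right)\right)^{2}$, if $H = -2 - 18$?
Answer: $\frac{230550744649}{9} \approx 2.5617 \cdot 10^{10}$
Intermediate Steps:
$H = -20$ ($H = -2 - 18 = -20$)
$\left(H^{4} + \left(- \frac{4}{0 - 12} + 52\right)\right)^{2} = \left(\left(-20\right)^{4} + \left(- \frac{4}{0 - 12} + 52\right)\right)^{2} = \left(160000 + \left(- \frac{4}{0 - 12} + 52\right)\right)^{2} = \left(160000 + \left(- \frac{4}{-12} + 52\right)\right)^{2} = \left(160000 + \left(\left(-4\right) \left(- \frac{1}{12}\right) + 52\right)\right)^{2} = \left(160000 + \left(\frac{1}{3} + 52\right)\right)^{2} = \left(160000 + \frac{157}{3}\right)^{2} = \left(\frac{480157}{3}\right)^{2} = \frac{230550744649}{9}$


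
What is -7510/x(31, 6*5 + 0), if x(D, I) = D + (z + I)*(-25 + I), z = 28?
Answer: -7510/321 ≈ -23.396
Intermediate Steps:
x(D, I) = D + (-25 + I)*(28 + I) (x(D, I) = D + (28 + I)*(-25 + I) = D + (-25 + I)*(28 + I))
-7510/x(31, 6*5 + 0) = -7510/(-700 + 31 + (6*5 + 0)**2 + 3*(6*5 + 0)) = -7510/(-700 + 31 + (30 + 0)**2 + 3*(30 + 0)) = -7510/(-700 + 31 + 30**2 + 3*30) = -7510/(-700 + 31 + 900 + 90) = -7510/321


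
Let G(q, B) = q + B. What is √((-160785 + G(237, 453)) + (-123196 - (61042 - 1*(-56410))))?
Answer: 3*I*√44527 ≈ 633.04*I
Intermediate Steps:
G(q, B) = B + q
√((-160785 + G(237, 453)) + (-123196 - (61042 - 1*(-56410)))) = √((-160785 + (453 + 237)) + (-123196 - (61042 - 1*(-56410)))) = √((-160785 + 690) + (-123196 - (61042 + 56410))) = √(-160095 + (-123196 - 1*117452)) = √(-160095 + (-123196 - 117452)) = √(-160095 - 240648) = √(-400743) = 3*I*√44527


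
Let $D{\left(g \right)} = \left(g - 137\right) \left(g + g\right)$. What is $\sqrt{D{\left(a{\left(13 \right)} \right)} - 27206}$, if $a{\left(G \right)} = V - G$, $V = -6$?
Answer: $i \sqrt{21278} \approx 145.87 i$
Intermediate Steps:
$a{\left(G \right)} = -6 - G$
$D{\left(g \right)} = 2 g \left(-137 + g\right)$ ($D{\left(g \right)} = \left(-137 + g\right) 2 g = 2 g \left(-137 + g\right)$)
$\sqrt{D{\left(a{\left(13 \right)} \right)} - 27206} = \sqrt{2 \left(-6 - 13\right) \left(-137 - 19\right) - 27206} = \sqrt{2 \left(-19\right) \left(-137 - 19\right) - 27206} = \sqrt{2 \left(-19\right) \left(-156\right) - 27206} = \sqrt{5928 - 27206} = \sqrt{-21278} = i \sqrt{21278}$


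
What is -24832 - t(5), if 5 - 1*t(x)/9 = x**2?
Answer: -24652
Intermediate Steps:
t(x) = 45 - 9*x**2
-24832 - t(5) = -24832 - (45 - 9*5**2) = -24832 - (45 - 9*25) = -24832 - (45 - 225) = -24832 - 1*(-180) = -24832 + 180 = -24652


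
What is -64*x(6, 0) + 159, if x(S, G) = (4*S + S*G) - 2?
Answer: -1249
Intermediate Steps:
x(S, G) = -2 + 4*S + G*S (x(S, G) = (4*S + G*S) - 2 = -2 + 4*S + G*S)
-64*x(6, 0) + 159 = -64*(-2 + 4*6 + 0*6) + 159 = -64*(-2 + 24 + 0) + 159 = -64*22 + 159 = -1408 + 159 = -1249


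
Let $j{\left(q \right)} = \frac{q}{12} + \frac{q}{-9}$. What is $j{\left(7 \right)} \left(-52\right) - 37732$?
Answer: $- \frac{339497}{9} \approx -37722.0$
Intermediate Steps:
$j{\left(q \right)} = - \frac{q}{36}$ ($j{\left(q \right)} = q \frac{1}{12} + q \left(- \frac{1}{9}\right) = \frac{q}{12} - \frac{q}{9} = - \frac{q}{36}$)
$j{\left(7 \right)} \left(-52\right) - 37732 = \left(- \frac{1}{36}\right) 7 \left(-52\right) - 37732 = \left(- \frac{7}{36}\right) \left(-52\right) - 37732 = \frac{91}{9} - 37732 = - \frac{339497}{9}$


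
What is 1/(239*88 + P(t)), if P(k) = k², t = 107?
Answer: 1/32481 ≈ 3.0787e-5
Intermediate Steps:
1/(239*88 + P(t)) = 1/(239*88 + 107²) = 1/(21032 + 11449) = 1/32481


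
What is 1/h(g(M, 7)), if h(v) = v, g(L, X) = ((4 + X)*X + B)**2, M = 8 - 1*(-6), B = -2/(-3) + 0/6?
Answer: 9/54289 ≈ 0.00016578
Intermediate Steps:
B = 2/3 (B = -2*(-1/3) + 0*(1/6) = 2/3 + 0 = 2/3 ≈ 0.66667)
M = 14 (M = 8 + 6 = 14)
g(L, X) = (2/3 + X*(4 + X))**2 (g(L, X) = ((4 + X)*X + 2/3)**2 = (X*(4 + X) + 2/3)**2 = (2/3 + X*(4 + X))**2)
1/h(g(M, 7)) = 1/((2 + 3*7**2 + 12*7)**2/9) = 1/((2 + 3*49 + 84)**2/9) = 1/((2 + 147 + 84)**2/9) = 1/((1/9)*233**2) = 1/((1/9)*54289) = 1/(54289/9) = 9/54289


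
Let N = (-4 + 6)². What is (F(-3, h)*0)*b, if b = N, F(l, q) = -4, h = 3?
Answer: 0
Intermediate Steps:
N = 4 (N = 2² = 4)
b = 4
(F(-3, h)*0)*b = -4*0*4 = 0*4 = 0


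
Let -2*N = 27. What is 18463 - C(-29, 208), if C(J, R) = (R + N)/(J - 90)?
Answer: 4394583/238 ≈ 18465.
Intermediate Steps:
N = -27/2 (N = -½*27 = -27/2 ≈ -13.500)
C(J, R) = (-27/2 + R)/(-90 + J) (C(J, R) = (R - 27/2)/(J - 90) = (-27/2 + R)/(-90 + J))
18463 - C(-29, 208) = 18463 - (-27/2 + 208)/(-90 - 29) = 18463 - 389/((-119)*2) = 18463 - (-1)*389/(119*2) = 18463 - 1*(-389/238) = 18463 + 389/238 = 4394583/238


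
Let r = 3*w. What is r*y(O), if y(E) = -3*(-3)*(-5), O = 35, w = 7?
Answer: -945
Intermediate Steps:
y(E) = -45 (y(E) = 9*(-5) = -45)
r = 21 (r = 3*7 = 21)
r*y(O) = 21*(-45) = -945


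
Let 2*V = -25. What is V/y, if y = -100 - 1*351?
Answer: 25/902 ≈ 0.027716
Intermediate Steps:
V = -25/2 (V = (½)*(-25) = -25/2 ≈ -12.500)
y = -451 (y = -100 - 351 = -451)
V/y = -25/2/(-451) = -25/2*(-1/451) = 25/902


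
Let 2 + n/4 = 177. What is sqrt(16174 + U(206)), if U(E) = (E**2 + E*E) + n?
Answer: sqrt(101746) ≈ 318.98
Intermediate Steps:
n = 700 (n = -8 + 4*177 = -8 + 708 = 700)
U(E) = 700 + 2*E**2 (U(E) = (E**2 + E*E) + 700 = (E**2 + E**2) + 700 = 2*E**2 + 700 = 700 + 2*E**2)
sqrt(16174 + U(206)) = sqrt(16174 + (700 + 2*206**2)) = sqrt(16174 + (700 + 2*42436)) = sqrt(16174 + (700 + 84872)) = sqrt(16174 + 85572) = sqrt(101746)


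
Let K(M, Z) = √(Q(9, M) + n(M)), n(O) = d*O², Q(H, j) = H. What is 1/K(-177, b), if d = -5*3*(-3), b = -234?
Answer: √156646/469938 ≈ 0.00084221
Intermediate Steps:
d = 45 (d = -15*(-3) = 45)
n(O) = 45*O²
K(M, Z) = √(9 + 45*M²)
1/K(-177, b) = 1/(3*√(1 + 5*(-177)²)) = 1/(3*√(1 + 5*31329)) = 1/(3*√(1 + 156645)) = 1/(3*√156646) = √156646/469938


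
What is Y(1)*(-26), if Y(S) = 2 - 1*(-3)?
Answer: -130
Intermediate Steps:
Y(S) = 5 (Y(S) = 2 + 3 = 5)
Y(1)*(-26) = 5*(-26) = -130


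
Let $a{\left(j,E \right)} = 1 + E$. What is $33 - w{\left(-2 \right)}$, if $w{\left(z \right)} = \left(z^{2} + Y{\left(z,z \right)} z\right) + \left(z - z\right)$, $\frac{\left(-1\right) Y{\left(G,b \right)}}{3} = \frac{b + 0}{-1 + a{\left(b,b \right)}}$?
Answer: $23$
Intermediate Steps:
$Y{\left(G,b \right)} = -3$ ($Y{\left(G,b \right)} = - 3 \frac{b + 0}{-1 + \left(1 + b\right)} = - 3 \frac{b}{b} = \left(-3\right) 1 = -3$)
$w{\left(z \right)} = z^{2} - 3 z$ ($w{\left(z \right)} = \left(z^{2} - 3 z\right) + \left(z - z\right) = \left(z^{2} - 3 z\right) + 0 = z^{2} - 3 z$)
$33 - w{\left(-2 \right)} = 33 - - 2 \left(-3 - 2\right) = 33 - \left(-2\right) \left(-5\right) = 33 - 10 = 23$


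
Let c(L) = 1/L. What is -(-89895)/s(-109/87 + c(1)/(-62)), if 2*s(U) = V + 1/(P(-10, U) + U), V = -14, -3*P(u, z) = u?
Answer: -1000980825/75248 ≈ -13302.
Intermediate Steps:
P(u, z) = -u/3
s(U) = -7 + 1/(2*(10/3 + U)) (s(U) = (-14 + 1/(-1/3*(-10) + U))/2 = (-14 + 1/(10/3 + U))/2 = -7 + 1/(2*(10/3 + U)))
-(-89895)/s(-109/87 + c(1)/(-62)) = -(-89895)/((-137 - 42*(-109/87 + 1/(1*(-62))))/(2*(10 + 3*(-109/87 + 1/(1*(-62)))))) = -(-89895)/((-137 - 42*(-109*1/87 + 1*(-1/62)))/(2*(10 + 3*(-109*1/87 + 1*(-1/62))))) = -(-89895)/((-137 - 42*(-109/87 - 1/62))/(2*(10 + 3*(-109/87 - 1/62)))) = -(-89895)/((-137 - 42*(-6845/5394))/(2*(10 + 3*(-6845/5394)))) = -(-89895)/((-137 + 47915/899)/(2*(10 - 6845/1798))) = -(-89895)/((1/2)*(-75248/899)/(11135/1798)) = -(-89895)/((1/2)*(1798/11135)*(-75248/899)) = -(-89895)/(-75248/11135) = -(-89895)*(-11135)/75248 = -1*1000980825/75248 = -1000980825/75248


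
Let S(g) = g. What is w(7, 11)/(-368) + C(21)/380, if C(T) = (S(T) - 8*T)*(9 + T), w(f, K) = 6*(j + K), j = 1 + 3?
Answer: -41427/3496 ≈ -11.850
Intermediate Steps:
j = 4
w(f, K) = 24 + 6*K (w(f, K) = 6*(4 + K) = 24 + 6*K)
C(T) = -7*T*(9 + T) (C(T) = (T - 8*T)*(9 + T) = (-7*T)*(9 + T) = -7*T*(9 + T))
w(7, 11)/(-368) + C(21)/380 = (24 + 6*11)/(-368) + (7*21*(-9 - 1*21))/380 = (24 + 66)*(-1/368) + (7*21*(-9 - 21))*(1/380) = 90*(-1/368) + (7*21*(-30))*(1/380) = -45/184 - 4410*1/380 = -45/184 - 441/38 = -41427/3496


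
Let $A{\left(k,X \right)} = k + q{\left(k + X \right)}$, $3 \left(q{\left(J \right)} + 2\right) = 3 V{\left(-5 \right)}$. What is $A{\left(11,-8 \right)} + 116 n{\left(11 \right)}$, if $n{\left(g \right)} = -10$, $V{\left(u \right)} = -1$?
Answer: $-1152$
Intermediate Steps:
$q{\left(J \right)} = -3$ ($q{\left(J \right)} = -2 + \frac{3 \left(-1\right)}{3} = -2 + \frac{1}{3} \left(-3\right) = -2 - 1 = -3$)
$A{\left(k,X \right)} = -3 + k$ ($A{\left(k,X \right)} = k - 3 = -3 + k$)
$A{\left(11,-8 \right)} + 116 n{\left(11 \right)} = \left(-3 + 11\right) + 116 \left(-10\right) = 8 - 1160 = -1152$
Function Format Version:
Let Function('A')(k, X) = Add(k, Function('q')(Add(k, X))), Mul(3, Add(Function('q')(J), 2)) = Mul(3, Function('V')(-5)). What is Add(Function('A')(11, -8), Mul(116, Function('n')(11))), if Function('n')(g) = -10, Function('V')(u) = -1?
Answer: -1152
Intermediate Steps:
Function('q')(J) = -3 (Function('q')(J) = Add(-2, Mul(Rational(1, 3), Mul(3, -1))) = Add(-2, Mul(Rational(1, 3), -3)) = Add(-2, -1) = -3)
Function('A')(k, X) = Add(-3, k) (Function('A')(k, X) = Add(k, -3) = Add(-3, k))
Add(Function('A')(11, -8), Mul(116, Function('n')(11))) = Add(Add(-3, 11), Mul(116, -10)) = Add(8, -1160) = -1152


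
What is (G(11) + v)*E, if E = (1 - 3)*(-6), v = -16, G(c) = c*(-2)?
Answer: -456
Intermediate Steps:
G(c) = -2*c
E = 12 (E = -2*(-6) = 12)
(G(11) + v)*E = (-2*11 - 16)*12 = (-22 - 16)*12 = -38*12 = -456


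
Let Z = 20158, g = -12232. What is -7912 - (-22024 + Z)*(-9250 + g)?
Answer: -40093324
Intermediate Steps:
-7912 - (-22024 + Z)*(-9250 + g) = -7912 - (-22024 + 20158)*(-9250 - 12232) = -7912 - (-1866)*(-21482) = -7912 - 1*40085412 = -7912 - 40085412 = -40093324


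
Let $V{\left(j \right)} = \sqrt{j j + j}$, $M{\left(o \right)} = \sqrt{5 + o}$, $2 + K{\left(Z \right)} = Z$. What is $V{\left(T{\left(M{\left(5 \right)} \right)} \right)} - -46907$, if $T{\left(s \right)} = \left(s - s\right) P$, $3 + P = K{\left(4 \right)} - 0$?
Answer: $46907$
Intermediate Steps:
$K{\left(Z \right)} = -2 + Z$
$P = -1$ ($P = -3 + \left(\left(-2 + 4\right) - 0\right) = -3 + \left(2 + 0\right) = -3 + 2 = -1$)
$T{\left(s \right)} = 0$ ($T{\left(s \right)} = \left(s - s\right) \left(-1\right) = 0 \left(-1\right) = 0$)
$V{\left(j \right)} = \sqrt{j + j^{2}}$ ($V{\left(j \right)} = \sqrt{j^{2} + j} = \sqrt{j + j^{2}}$)
$V{\left(T{\left(M{\left(5 \right)} \right)} \right)} - -46907 = \sqrt{0 \left(1 + 0\right)} - -46907 = \sqrt{0 \cdot 1} + 46907 = \sqrt{0} + 46907 = 0 + 46907 = 46907$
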